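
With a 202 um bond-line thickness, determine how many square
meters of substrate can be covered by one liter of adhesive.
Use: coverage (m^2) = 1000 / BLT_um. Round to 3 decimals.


Coverage = 1000 / 202 = 4.950 m^2

4.950


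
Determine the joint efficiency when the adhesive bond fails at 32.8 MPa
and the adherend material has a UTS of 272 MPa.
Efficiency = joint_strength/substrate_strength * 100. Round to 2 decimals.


Joint efficiency = 32.8 / 272 * 100
= 12.06%

12.06


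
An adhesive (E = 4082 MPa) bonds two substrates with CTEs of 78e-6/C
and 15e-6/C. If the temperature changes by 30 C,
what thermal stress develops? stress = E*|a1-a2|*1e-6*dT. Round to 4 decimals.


Stress = 4082 * |78 - 15| * 1e-6 * 30
= 7.7150 MPa

7.7150


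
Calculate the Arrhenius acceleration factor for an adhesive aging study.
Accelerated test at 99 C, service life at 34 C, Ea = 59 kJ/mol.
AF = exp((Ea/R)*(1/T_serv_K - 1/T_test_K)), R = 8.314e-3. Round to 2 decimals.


T_test = 372.15 K, T_serv = 307.15 K
Ea/R = 59 / 0.008314 = 7096.46
AF = exp(7096.46 * (1/307.15 - 1/372.15))
= 56.57

56.57


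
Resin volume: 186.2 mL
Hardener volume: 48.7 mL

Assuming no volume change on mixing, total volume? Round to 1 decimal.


V_total = 186.2 + 48.7 = 234.9 mL

234.9


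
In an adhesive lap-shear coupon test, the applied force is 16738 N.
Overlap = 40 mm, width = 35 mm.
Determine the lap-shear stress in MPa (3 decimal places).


stress = F / (overlap * width)
= 16738 / (40 * 35)
= 11.956 MPa

11.956


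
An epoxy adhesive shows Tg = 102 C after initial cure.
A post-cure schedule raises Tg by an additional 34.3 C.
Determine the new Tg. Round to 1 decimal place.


New Tg = 102 + 34.3
= 136.3 C

136.3


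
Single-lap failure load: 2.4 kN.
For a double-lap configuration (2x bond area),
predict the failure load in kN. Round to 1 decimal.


Failure load = 2.4 * 2 = 4.8 kN

4.8


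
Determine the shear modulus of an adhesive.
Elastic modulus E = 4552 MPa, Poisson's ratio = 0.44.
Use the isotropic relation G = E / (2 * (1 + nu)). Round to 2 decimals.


G = 4552 / (2*(1+0.44)) = 4552 / 2.88
= 1580.56 MPa

1580.56


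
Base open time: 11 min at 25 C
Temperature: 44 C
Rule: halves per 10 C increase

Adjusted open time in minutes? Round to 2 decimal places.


Acceleration = 2^((44-25)/10) = 3.7321
Open time = 11 / 3.7321 = 2.95 min

2.95


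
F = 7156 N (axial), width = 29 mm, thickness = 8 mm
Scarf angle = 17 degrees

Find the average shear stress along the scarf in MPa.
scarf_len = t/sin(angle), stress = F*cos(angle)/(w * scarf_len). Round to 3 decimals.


scarf_len = 8/sin(17 deg) = 27.3624
cos(17 deg) = 0.956305
stress = 7156*0.956305/(29*27.3624) = 8.624 MPa

8.624


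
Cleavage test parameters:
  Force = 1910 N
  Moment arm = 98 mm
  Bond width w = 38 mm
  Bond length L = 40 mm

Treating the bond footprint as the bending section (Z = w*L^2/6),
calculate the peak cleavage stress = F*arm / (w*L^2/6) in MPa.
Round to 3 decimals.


M = 1910 * 98 = 187180 N*mm
Z = 38 * 40^2 / 6 = 60800 / 6 mm^3
sigma = M / Z = 6 * 187180 / 60800 = 1123080 / 60800
= 18.472 MPa

18.472


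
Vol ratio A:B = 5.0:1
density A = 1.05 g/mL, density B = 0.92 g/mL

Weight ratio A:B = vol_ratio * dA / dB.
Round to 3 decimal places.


Weight ratio = 5.0 * 1.05 / 0.92
= 5.707

5.707


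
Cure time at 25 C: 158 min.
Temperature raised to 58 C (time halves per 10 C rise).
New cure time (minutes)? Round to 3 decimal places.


Acceleration factor = 2^(33/10) = 9.8492
New time = 158 / 9.8492 = 16.042 min

16.042


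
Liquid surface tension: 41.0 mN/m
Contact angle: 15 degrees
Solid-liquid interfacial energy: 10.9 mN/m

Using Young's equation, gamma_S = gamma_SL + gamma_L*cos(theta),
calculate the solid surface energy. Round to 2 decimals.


gamma_S = 10.9 + 41.0 * cos(15)
= 50.50 mN/m

50.50


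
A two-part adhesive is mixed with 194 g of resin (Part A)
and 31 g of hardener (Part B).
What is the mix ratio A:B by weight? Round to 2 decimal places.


Mix ratio = mass_A / mass_B
= 194 / 31
= 6.26

6.26


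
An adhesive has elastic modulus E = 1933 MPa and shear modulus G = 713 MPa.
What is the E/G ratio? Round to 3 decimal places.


E/G = 1933 / 713 = 2.711

2.711


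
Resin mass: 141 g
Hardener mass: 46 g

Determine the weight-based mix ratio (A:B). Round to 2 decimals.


Ratio = 141 / 46 = 3.07

3.07


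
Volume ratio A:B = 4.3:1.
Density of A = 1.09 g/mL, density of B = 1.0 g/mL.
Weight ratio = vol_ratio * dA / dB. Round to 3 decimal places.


Wt ratio = 4.3 * 1.09 / 1.0
= 4.687

4.687


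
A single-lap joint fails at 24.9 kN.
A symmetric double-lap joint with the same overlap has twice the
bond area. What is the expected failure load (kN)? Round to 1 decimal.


Double-lap load = 2 * 24.9 = 49.8 kN

49.8


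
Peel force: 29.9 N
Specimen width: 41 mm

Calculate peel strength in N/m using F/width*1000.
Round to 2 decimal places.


Peel strength = 29.9 / 41 * 1000 = 729.27 N/m

729.27


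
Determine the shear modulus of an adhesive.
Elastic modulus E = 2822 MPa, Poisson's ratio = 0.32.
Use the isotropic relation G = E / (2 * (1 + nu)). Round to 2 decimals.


G = 2822 / (2*(1+0.32)) = 2822 / 2.64
= 1068.94 MPa

1068.94


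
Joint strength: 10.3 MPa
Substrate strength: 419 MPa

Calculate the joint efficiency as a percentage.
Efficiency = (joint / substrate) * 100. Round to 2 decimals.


Efficiency = (10.3 / 419) * 100 = 2.46%

2.46


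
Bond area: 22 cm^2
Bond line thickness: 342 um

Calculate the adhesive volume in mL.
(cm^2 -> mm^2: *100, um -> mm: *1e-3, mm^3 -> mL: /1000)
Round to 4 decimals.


V = 22*100 * 342*1e-3 / 1000
= 0.7524 mL

0.7524


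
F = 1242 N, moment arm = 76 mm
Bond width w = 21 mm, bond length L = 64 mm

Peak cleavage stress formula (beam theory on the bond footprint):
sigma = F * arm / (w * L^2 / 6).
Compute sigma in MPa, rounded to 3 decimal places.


sigma = (1242 * 76) / (21 * 4096 / 6)
= 94392 * 6 / 86016
= 566352 / 86016
= 6.584 MPa

6.584


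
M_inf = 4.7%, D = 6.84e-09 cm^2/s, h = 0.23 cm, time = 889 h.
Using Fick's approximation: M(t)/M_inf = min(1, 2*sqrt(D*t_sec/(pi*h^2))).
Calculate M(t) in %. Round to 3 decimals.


t = 3200400 s
ratio = min(1, 2*sqrt(6.84e-09*3200400/(pi*0.0529)))
= 0.725868
M(t) = 4.7 * 0.725868 = 3.412%

3.412


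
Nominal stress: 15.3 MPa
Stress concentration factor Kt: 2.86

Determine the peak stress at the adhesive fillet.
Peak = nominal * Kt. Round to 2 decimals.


Peak stress = 15.3 * 2.86
= 43.76 MPa

43.76


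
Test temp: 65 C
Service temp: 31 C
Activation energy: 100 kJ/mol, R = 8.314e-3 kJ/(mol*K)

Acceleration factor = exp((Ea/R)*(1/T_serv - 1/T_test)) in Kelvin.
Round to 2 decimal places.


AF = exp((100/0.008314)*(1/304.15 - 1/338.15))
= 53.32

53.32


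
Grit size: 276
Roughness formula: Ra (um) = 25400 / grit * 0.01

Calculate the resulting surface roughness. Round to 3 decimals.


Ra = 25400 / 276 * 0.01
= 0.920 um

0.920


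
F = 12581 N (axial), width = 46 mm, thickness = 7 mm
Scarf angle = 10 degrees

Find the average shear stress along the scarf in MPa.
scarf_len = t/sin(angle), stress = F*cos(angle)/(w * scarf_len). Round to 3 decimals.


scarf_len = 7/sin(10 deg) = 40.3114
cos(10 deg) = 0.984808
stress = 12581*0.984808/(46*40.3114) = 6.682 MPa

6.682


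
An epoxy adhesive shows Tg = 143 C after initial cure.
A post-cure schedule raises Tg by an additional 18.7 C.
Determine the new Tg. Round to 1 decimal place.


New Tg = 143 + 18.7
= 161.7 C

161.7


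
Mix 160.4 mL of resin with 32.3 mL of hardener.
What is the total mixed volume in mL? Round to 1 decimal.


Total = 160.4 + 32.3 = 192.7 mL

192.7


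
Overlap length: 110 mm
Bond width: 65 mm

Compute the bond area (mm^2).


Bond area = 110 * 65 = 7150 mm^2

7150


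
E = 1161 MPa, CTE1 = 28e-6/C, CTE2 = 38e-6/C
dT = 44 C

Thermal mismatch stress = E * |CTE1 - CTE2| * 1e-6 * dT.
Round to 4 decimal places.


= 1161 * 10e-6 * 44
= 0.5108 MPa

0.5108


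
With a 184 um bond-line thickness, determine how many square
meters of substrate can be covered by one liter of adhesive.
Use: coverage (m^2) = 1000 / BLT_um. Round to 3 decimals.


Coverage = 1000 / 184 = 5.435 m^2

5.435


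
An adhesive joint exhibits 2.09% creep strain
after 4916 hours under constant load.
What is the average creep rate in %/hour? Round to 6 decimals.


Creep rate = strain / time
= 2.09 / 4916
= 0.000425 %/h

0.000425


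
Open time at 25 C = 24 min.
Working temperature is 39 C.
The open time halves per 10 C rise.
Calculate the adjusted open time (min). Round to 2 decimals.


factor = 2^((39 - 25) / 10) = 2.6390
ot = 24 / 2.6390 = 9.09 min

9.09


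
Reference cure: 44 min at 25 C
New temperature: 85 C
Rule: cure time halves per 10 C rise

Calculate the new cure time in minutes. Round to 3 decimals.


factor = 2^((85-25)/10) = 64.0000
t_new = 44 / 64.0000 = 0.688 min

0.688


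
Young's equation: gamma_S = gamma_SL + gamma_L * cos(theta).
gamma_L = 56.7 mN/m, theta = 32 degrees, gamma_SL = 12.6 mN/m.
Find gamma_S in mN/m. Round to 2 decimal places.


cos(32 deg) = 0.848048
gamma_S = 12.6 + 56.7 * 0.848048
= 60.68 mN/m

60.68


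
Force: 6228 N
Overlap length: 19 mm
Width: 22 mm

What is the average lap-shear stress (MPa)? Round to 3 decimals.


Average shear stress = F / (overlap * width)
= 6228 / (19 * 22)
= 14.900 MPa

14.900


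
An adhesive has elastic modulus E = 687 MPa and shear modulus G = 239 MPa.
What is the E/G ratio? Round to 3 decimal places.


E/G = 687 / 239 = 2.874

2.874


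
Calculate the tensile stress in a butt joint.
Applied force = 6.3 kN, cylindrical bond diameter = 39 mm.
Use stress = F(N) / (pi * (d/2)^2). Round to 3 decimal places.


A = pi * 19.5^2 = 1194.5906 mm^2
sigma = 6300.0 / 1194.5906 = 5.274 MPa

5.274


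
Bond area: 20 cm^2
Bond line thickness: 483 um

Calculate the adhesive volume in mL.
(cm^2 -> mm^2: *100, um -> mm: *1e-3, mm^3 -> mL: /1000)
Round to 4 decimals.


V = 20*100 * 483*1e-3 / 1000
= 0.9660 mL

0.9660


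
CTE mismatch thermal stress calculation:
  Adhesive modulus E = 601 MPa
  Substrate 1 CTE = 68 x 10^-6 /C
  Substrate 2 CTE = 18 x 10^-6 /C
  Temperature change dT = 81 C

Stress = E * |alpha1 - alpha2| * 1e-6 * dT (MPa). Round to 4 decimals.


delta_alpha = |68 - 18| = 50 x 10^-6/C
Stress = 601 * 50e-6 * 81
= 2.4341 MPa

2.4341


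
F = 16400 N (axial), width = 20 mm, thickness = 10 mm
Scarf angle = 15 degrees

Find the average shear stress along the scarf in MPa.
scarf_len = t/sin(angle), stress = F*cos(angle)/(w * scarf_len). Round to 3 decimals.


scarf_len = 10/sin(15 deg) = 38.6370
cos(15 deg) = 0.965926
stress = 16400*0.965926/(20*38.6370) = 20.500 MPa

20.500


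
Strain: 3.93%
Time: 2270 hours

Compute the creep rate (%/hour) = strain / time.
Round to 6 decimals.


Creep rate = 3.93 / 2270
= 0.001731 %/h

0.001731


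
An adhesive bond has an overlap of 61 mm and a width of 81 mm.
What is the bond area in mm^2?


Bond area = overlap * width
= 61 * 81
= 4941 mm^2

4941


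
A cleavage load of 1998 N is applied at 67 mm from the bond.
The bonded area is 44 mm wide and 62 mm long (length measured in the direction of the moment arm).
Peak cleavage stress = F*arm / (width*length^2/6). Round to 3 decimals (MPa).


Moment = 1998 * 67 = 133866 N*mm
Section modulus = 44 * 3844 / 6 = 169136 / 6 mm^3
Stress = 133866 / (169136 / 6) = 803196 / 169136
= 4.749 MPa

4.749


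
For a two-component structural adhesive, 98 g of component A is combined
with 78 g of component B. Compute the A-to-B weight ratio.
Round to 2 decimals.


Weight ratio A:B = 98 / 78
= 1.26

1.26


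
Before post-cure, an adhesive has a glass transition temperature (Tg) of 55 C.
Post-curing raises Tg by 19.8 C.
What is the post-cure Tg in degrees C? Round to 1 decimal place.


Tg_post = Tg_base + delta_Tg
= 55 + 19.8
= 74.8 C

74.8


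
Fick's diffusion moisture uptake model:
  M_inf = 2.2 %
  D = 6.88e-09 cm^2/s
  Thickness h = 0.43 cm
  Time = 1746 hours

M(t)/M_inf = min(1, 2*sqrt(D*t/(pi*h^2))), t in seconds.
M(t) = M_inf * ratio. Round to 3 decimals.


t_sec = 1746 * 3600 = 6285600
ratio = 2*sqrt(6.88e-09*6285600/(pi*0.43^2))
= min(1, 0.545700)
= 0.545700
M(t) = 2.2 * 0.545700 = 1.201 %

1.201


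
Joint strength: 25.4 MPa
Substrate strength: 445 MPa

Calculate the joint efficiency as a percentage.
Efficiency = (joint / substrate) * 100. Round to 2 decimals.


Efficiency = (25.4 / 445) * 100 = 5.71%

5.71


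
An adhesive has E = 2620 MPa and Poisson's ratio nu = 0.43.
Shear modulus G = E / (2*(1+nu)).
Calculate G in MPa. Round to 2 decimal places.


G = 2620 / (2*(1+0.43))
= 2620 / 2.86
= 916.08 MPa

916.08


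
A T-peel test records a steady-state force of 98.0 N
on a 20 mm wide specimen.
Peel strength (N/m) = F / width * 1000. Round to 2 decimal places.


Peel strength = 98.0 / 20 * 1000
= 4900.00 N/m

4900.00


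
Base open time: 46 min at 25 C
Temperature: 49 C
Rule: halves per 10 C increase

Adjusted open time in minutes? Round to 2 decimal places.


Acceleration = 2^((49-25)/10) = 5.2780
Open time = 46 / 5.2780 = 8.72 min

8.72


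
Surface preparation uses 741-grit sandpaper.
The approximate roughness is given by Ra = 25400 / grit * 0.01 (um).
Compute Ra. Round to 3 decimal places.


Ra = 25400 / 741 * 0.01
= 254 / 741
= 0.343 um

0.343


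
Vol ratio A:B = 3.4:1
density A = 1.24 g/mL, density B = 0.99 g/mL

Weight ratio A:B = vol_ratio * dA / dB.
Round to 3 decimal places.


Weight ratio = 3.4 * 1.24 / 0.99
= 4.259

4.259


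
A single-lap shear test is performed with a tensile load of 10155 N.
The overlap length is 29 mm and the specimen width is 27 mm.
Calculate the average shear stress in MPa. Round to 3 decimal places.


Shear stress = F / (overlap * width)
= 10155 / (29 * 27)
= 10155 / 783
= 12.969 MPa

12.969


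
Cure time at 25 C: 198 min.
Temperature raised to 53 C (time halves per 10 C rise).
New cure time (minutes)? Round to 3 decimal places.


Acceleration factor = 2^(28/10) = 6.9644
New time = 198 / 6.9644 = 28.430 min

28.430


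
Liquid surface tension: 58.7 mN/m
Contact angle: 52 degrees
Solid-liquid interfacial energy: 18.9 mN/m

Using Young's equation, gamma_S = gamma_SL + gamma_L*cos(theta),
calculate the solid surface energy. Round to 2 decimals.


gamma_S = 18.9 + 58.7 * cos(52)
= 55.04 mN/m

55.04


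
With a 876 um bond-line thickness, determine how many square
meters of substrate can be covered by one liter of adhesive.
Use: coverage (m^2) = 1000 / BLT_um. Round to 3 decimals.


Coverage = 1000 / 876 = 1.142 m^2

1.142


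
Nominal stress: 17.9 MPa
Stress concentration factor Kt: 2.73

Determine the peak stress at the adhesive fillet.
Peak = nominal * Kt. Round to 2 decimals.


Peak stress = 17.9 * 2.73
= 48.87 MPa

48.87


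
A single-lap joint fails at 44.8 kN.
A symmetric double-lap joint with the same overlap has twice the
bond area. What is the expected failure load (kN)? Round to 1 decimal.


Double-lap load = 2 * 44.8 = 89.6 kN

89.6


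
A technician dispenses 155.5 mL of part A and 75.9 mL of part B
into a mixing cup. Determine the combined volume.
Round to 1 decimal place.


Combined volume = 155.5 + 75.9
= 231.4 mL

231.4


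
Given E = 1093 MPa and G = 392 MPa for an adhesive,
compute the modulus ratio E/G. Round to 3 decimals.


E/G ratio = 1093 / 392 = 2.788

2.788


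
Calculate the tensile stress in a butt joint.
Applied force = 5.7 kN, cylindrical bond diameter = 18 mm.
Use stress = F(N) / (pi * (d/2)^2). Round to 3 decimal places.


A = pi * 9.0^2 = 254.4690 mm^2
sigma = 5700.0 / 254.4690 = 22.400 MPa

22.400


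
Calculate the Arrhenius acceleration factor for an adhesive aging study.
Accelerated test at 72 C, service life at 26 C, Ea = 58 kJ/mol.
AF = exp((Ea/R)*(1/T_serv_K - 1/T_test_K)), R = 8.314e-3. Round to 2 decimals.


T_test = 345.15 K, T_serv = 299.15 K
Ea/R = 58 / 0.008314 = 6976.18
AF = exp(6976.18 * (1/299.15 - 1/345.15))
= 22.38

22.38


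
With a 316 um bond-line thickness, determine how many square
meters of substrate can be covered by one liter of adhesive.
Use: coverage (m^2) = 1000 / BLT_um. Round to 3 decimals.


Coverage = 1000 / 316 = 3.165 m^2

3.165


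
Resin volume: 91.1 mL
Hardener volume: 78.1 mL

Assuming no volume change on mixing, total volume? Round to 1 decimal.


V_total = 91.1 + 78.1 = 169.2 mL

169.2


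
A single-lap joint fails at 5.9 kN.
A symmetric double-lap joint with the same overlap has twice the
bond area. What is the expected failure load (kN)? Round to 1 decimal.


Double-lap load = 2 * 5.9 = 11.8 kN

11.8


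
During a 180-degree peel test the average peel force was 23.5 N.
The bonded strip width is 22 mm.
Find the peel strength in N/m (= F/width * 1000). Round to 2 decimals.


Peel strength = F/width * 1000
= 23.5 / 22 * 1000
= 1068.18 N/m

1068.18


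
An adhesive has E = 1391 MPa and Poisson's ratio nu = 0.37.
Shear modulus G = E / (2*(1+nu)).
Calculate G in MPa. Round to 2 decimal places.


G = 1391 / (2*(1+0.37))
= 1391 / 2.74
= 507.66 MPa

507.66


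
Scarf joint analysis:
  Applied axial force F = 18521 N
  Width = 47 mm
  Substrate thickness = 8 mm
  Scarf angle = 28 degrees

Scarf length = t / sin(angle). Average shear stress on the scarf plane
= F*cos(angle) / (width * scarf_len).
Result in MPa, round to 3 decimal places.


Scarf length = 8 / sin(28 deg) = 17.0404 mm
cos(28 deg) = 0.882948
Shear = 18521 * 0.882948 / (47 * 17.0404)
= 20.418 MPa

20.418


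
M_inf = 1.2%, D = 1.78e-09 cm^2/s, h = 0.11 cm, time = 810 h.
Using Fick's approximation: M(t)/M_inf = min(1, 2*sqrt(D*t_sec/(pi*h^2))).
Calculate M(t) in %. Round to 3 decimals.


t = 2916000 s
ratio = min(1, 2*sqrt(1.78e-09*2916000/(pi*0.0121)))
= 0.739037
M(t) = 1.2 * 0.739037 = 0.887%

0.887


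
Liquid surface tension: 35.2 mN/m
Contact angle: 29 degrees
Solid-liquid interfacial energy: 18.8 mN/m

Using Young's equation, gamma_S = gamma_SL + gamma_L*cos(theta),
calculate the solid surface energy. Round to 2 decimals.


gamma_S = 18.8 + 35.2 * cos(29)
= 49.59 mN/m

49.59


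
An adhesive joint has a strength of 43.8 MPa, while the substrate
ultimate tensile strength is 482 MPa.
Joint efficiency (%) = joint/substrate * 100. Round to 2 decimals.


Efficiency = 43.8 / 482 * 100
= 9.09%

9.09


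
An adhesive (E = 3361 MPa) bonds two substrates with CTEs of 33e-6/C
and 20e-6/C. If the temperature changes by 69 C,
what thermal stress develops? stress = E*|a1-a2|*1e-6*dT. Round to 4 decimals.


Stress = 3361 * |33 - 20| * 1e-6 * 69
= 3.0148 MPa

3.0148


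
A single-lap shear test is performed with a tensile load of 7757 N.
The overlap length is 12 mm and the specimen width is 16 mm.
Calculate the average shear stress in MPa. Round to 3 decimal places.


Shear stress = F / (overlap * width)
= 7757 / (12 * 16)
= 7757 / 192
= 40.401 MPa

40.401


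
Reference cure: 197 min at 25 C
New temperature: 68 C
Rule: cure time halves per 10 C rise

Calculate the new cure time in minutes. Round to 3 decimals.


factor = 2^((68-25)/10) = 19.6983
t_new = 197 / 19.6983 = 10.001 min

10.001


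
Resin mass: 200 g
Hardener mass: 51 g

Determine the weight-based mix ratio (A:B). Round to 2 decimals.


Ratio = 200 / 51 = 3.92

3.92


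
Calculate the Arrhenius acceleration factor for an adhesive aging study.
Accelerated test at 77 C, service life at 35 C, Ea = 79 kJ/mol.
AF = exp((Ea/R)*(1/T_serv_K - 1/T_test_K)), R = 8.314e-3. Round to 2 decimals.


T_test = 350.15 K, T_serv = 308.15 K
Ea/R = 79 / 0.008314 = 9502.04
AF = exp(9502.04 * (1/308.15 - 1/350.15))
= 40.40

40.40


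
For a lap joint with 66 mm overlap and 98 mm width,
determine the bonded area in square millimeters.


Area = 66 * 98 = 6468 mm^2

6468


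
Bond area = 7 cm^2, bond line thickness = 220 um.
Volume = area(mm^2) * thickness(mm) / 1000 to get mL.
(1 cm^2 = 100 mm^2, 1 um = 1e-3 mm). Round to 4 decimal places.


area_mm2 = 7 * 100 = 700
blt_mm = 220 * 1e-3 = 0.22
vol_mm3 = 700 * 0.22 = 154.0
vol_mL = 154.0 / 1000 = 0.1540 mL

0.1540


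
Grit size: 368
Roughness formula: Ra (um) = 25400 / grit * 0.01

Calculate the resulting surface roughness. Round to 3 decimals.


Ra = 25400 / 368 * 0.01
= 0.690 um

0.690


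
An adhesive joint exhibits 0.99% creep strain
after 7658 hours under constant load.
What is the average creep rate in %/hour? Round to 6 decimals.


Creep rate = strain / time
= 0.99 / 7658
= 0.000129 %/h

0.000129


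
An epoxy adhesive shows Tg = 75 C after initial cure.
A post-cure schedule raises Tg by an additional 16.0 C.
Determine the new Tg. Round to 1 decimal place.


New Tg = 75 + 16.0
= 91.0 C

91.0


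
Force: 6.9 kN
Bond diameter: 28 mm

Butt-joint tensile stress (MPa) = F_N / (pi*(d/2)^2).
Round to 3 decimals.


F_N = 6.9 * 1000 = 6900.0 N
A = pi*(14.0)^2 = 615.7522 mm^2
stress = 6900.0 / 615.7522 = 11.206 MPa

11.206


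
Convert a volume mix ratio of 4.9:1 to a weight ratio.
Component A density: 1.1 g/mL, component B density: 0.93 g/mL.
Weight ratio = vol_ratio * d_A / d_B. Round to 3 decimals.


= 4.9 * 1.1 / 0.93 = 5.796

5.796


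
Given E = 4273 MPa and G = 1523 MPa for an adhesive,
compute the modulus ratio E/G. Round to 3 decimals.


E/G ratio = 4273 / 1523 = 2.806

2.806


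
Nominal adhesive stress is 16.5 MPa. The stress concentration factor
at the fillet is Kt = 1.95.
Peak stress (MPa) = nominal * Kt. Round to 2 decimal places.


Peak = 16.5 * 1.95 = 32.18 MPa

32.18


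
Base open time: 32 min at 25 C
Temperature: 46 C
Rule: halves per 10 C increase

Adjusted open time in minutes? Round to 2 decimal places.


Acceleration = 2^((46-25)/10) = 4.2871
Open time = 32 / 4.2871 = 7.46 min

7.46


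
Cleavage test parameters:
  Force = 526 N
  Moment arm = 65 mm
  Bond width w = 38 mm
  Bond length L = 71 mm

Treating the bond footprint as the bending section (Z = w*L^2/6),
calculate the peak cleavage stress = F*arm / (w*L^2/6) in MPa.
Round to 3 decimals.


M = 526 * 65 = 34190 N*mm
Z = 38 * 71^2 / 6 = 191558 / 6 mm^3
sigma = M / Z = 6 * 34190 / 191558 = 205140 / 191558
= 1.071 MPa

1.071


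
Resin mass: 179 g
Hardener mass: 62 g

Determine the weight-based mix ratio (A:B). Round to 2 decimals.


Ratio = 179 / 62 = 2.89

2.89


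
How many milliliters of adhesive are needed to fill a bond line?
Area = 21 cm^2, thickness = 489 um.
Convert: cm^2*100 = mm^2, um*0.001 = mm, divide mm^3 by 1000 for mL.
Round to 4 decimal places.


= (21 * 100) * (489 * 0.001) / 1000
= 1.0269 mL

1.0269


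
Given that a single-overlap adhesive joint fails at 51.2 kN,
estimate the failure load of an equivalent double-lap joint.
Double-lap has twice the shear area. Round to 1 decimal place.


Double-lap factor = 2
Expected load = 51.2 * 2 = 102.4 kN

102.4


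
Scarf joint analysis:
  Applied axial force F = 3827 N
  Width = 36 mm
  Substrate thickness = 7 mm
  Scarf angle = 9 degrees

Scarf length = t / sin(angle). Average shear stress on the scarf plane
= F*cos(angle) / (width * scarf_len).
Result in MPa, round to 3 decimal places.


Scarf length = 7 / sin(9 deg) = 44.7472 mm
cos(9 deg) = 0.987688
Shear = 3827 * 0.987688 / (36 * 44.7472)
= 2.346 MPa

2.346


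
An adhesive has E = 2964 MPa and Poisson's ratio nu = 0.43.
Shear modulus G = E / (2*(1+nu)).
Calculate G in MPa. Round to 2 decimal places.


G = 2964 / (2*(1+0.43))
= 2964 / 2.86
= 1036.36 MPa

1036.36


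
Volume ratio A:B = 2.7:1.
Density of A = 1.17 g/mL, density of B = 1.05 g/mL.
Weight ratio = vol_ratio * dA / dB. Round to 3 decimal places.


Wt ratio = 2.7 * 1.17 / 1.05
= 3.009

3.009


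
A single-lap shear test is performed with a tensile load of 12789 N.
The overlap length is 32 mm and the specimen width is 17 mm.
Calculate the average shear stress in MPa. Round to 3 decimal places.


Shear stress = F / (overlap * width)
= 12789 / (32 * 17)
= 12789 / 544
= 23.509 MPa

23.509


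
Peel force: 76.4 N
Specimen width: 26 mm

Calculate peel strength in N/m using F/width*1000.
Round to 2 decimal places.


Peel strength = 76.4 / 26 * 1000 = 2938.46 N/m

2938.46


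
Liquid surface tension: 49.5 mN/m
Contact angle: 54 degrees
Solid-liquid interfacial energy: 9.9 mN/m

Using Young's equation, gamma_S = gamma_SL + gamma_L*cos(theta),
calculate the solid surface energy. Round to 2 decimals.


gamma_S = 9.9 + 49.5 * cos(54)
= 39.00 mN/m

39.00


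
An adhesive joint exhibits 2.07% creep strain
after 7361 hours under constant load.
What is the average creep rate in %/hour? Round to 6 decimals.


Creep rate = strain / time
= 2.07 / 7361
= 0.000281 %/h

0.000281


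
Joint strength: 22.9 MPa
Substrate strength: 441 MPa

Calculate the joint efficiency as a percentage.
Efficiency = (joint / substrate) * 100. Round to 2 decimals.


Efficiency = (22.9 / 441) * 100 = 5.19%

5.19


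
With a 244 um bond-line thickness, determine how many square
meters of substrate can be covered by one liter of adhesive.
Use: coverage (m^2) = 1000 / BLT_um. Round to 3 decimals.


Coverage = 1000 / 244 = 4.098 m^2

4.098


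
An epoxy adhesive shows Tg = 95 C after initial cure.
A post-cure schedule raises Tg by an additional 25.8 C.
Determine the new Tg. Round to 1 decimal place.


New Tg = 95 + 25.8
= 120.8 C

120.8


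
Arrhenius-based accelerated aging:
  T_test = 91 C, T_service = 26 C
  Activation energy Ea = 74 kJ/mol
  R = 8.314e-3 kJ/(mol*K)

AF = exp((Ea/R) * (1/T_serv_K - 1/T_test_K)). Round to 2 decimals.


T_test_K = 364.15, T_serv_K = 299.15
AF = exp((74/8.314e-3) * (1/299.15 - 1/364.15))
= 202.53

202.53


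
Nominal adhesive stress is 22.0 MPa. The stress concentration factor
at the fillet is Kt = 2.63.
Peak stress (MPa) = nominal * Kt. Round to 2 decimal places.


Peak = 22.0 * 2.63 = 57.86 MPa

57.86


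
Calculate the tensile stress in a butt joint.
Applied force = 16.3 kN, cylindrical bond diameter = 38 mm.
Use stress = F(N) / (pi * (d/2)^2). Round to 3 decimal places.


A = pi * 19.0^2 = 1134.1149 mm^2
sigma = 16300.0 / 1134.1149 = 14.372 MPa

14.372


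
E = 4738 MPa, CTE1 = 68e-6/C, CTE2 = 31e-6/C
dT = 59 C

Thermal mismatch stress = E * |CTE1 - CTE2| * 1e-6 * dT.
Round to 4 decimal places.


= 4738 * 37e-6 * 59
= 10.3431 MPa

10.3431


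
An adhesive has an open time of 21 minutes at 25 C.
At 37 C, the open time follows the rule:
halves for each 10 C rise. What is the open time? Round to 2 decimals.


Factor = 2^((37-25)/10) = 2.2974
Open time = 21 / 2.2974 = 9.14 min

9.14


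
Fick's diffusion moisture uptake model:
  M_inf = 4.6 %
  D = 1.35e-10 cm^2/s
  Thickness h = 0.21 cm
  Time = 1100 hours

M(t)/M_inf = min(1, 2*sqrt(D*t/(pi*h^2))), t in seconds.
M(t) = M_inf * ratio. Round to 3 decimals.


t_sec = 1100 * 3600 = 3960000
ratio = 2*sqrt(1.35e-10*3960000/(pi*0.21^2))
= min(1, 0.124237)
= 0.124237
M(t) = 4.6 * 0.124237 = 0.571 %

0.571


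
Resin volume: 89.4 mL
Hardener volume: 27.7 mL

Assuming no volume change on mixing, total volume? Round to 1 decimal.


V_total = 89.4 + 27.7 = 117.1 mL

117.1


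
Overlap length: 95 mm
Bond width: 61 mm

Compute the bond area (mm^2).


Bond area = 95 * 61 = 5795 mm^2

5795


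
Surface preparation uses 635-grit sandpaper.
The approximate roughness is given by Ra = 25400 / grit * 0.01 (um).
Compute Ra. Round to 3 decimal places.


Ra = 25400 / 635 * 0.01
= 254 / 635
= 0.400 um

0.400


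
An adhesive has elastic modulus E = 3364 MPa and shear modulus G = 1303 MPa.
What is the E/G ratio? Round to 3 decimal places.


E/G = 3364 / 1303 = 2.582

2.582


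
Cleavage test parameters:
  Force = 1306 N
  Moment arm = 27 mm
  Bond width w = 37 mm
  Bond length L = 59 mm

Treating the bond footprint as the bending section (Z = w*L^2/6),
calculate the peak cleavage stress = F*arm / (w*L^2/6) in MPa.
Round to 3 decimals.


M = 1306 * 27 = 35262 N*mm
Z = 37 * 59^2 / 6 = 128797 / 6 mm^3
sigma = M / Z = 6 * 35262 / 128797 = 211572 / 128797
= 1.643 MPa

1.643


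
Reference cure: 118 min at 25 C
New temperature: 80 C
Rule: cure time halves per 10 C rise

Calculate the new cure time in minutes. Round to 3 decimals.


factor = 2^((80-25)/10) = 45.2548
t_new = 118 / 45.2548 = 2.607 min

2.607


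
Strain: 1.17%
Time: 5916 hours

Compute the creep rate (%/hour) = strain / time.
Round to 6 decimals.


Creep rate = 1.17 / 5916
= 0.000198 %/h

0.000198


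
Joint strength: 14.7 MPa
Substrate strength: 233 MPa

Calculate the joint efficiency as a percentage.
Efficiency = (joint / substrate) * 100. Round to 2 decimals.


Efficiency = (14.7 / 233) * 100 = 6.31%

6.31


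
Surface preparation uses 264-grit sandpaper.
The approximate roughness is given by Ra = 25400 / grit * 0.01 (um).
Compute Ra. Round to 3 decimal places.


Ra = 25400 / 264 * 0.01
= 254 / 264
= 0.962 um

0.962


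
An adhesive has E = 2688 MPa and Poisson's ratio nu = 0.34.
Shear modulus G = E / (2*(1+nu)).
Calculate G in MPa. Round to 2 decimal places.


G = 2688 / (2*(1+0.34))
= 2688 / 2.68
= 1002.99 MPa

1002.99


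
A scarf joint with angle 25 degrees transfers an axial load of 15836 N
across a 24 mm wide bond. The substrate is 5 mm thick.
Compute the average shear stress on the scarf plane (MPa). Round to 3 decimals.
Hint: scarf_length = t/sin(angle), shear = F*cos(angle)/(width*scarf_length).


scarf_length = 5 / sin(25 deg) = 11.8310 mm
cos(25 deg) = 0.906308
shear stress = 15836 * 0.906308 / (24 * 11.8310)
= 50.546 MPa

50.546


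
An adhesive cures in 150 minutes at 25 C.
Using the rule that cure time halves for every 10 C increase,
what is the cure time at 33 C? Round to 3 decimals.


Factor = 2^((33 - 25) / 10) = 1.7411
Cure time = 150 / 1.7411
= 86.152 minutes

86.152


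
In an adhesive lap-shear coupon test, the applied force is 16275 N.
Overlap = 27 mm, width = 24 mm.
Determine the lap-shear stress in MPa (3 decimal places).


stress = F / (overlap * width)
= 16275 / (27 * 24)
= 25.116 MPa

25.116


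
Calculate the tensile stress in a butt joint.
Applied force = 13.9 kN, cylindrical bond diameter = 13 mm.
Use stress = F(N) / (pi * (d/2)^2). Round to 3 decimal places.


A = pi * 6.5^2 = 132.7323 mm^2
sigma = 13900.0 / 132.7323 = 104.722 MPa

104.722


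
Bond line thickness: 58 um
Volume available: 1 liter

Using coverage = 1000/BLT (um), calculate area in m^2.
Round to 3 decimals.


1 L = 1e6 mm^3, thickness = 58 um = 0.058 mm
Area = 1e6 / 0.058 mm^2 = (1e6 / 0.058) / 1e6 m^2 = 1000 / 58 m^2
= 17.241 m^2

17.241


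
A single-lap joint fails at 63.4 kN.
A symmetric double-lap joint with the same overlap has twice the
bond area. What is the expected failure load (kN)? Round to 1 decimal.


Double-lap load = 2 * 63.4 = 126.8 kN

126.8


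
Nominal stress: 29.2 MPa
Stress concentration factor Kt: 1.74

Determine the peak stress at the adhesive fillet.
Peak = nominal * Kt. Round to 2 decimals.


Peak stress = 29.2 * 1.74
= 50.81 MPa

50.81


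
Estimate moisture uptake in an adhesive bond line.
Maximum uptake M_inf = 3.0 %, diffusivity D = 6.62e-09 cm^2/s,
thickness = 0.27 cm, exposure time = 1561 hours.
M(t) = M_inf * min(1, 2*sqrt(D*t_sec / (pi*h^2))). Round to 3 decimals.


Convert time: 1561 h = 5619600 s
ratio = min(1, 2*sqrt(6.62e-09*5619600/(pi*0.27^2)))
= 0.806070
M(t) = 3.0 * 0.806070 = 2.418%

2.418


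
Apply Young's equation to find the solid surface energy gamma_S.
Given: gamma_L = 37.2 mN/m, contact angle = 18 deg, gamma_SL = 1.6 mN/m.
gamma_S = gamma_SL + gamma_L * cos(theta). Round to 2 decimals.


theta_rad = 18 * pi/180 = 0.314159
gamma_S = 1.6 + 37.2 * cos(0.314159)
= 36.98 mN/m

36.98


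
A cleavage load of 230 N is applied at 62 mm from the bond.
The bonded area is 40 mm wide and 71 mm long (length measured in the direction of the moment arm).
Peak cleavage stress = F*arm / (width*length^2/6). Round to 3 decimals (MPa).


Moment = 230 * 62 = 14260 N*mm
Section modulus = 40 * 5041 / 6 = 201640 / 6 mm^3
Stress = 14260 / (201640 / 6) = 85560 / 201640
= 0.424 MPa

0.424


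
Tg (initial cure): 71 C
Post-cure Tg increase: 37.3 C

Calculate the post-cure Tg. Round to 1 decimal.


Post-cure Tg = 71 + 37.3 = 108.3 C

108.3


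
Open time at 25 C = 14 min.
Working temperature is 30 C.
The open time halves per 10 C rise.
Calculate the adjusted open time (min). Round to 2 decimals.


factor = 2^((30 - 25) / 10) = 1.4142
ot = 14 / 1.4142 = 9.90 min

9.90


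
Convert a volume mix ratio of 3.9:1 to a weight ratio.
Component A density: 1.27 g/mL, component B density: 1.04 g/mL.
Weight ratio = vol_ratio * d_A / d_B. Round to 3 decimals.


= 3.9 * 1.27 / 1.04 = 4.763

4.763


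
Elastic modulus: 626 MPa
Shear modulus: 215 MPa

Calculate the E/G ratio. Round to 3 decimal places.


E / G = 626 / 215 = 2.912

2.912


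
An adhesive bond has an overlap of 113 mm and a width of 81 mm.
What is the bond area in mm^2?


Bond area = overlap * width
= 113 * 81
= 9153 mm^2

9153


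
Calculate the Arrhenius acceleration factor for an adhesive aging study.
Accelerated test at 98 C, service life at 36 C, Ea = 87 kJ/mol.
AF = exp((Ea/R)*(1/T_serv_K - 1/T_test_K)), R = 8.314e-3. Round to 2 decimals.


T_test = 371.15 K, T_serv = 309.15 K
Ea/R = 87 / 0.008314 = 10464.28
AF = exp(10464.28 * (1/309.15 - 1/371.15))
= 285.53

285.53


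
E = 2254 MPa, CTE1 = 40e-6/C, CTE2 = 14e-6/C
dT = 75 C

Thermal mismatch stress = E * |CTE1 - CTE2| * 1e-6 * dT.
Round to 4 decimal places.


= 2254 * 26e-6 * 75
= 4.3953 MPa

4.3953


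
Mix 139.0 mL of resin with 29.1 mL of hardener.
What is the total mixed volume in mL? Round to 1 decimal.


Total = 139.0 + 29.1 = 168.1 mL

168.1


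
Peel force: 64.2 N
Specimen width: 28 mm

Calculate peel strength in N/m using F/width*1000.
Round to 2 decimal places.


Peel strength = 64.2 / 28 * 1000 = 2292.86 N/m

2292.86


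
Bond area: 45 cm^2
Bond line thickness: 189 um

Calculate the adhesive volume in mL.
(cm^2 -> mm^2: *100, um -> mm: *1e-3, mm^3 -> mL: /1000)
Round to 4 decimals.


V = 45*100 * 189*1e-3 / 1000
= 0.8505 mL

0.8505


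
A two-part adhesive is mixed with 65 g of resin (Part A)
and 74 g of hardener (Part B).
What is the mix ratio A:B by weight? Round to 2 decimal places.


Mix ratio = mass_A / mass_B
= 65 / 74
= 0.88

0.88


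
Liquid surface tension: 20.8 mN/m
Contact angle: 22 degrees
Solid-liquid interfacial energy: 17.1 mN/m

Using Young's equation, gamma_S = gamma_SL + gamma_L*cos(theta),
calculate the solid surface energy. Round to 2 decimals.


gamma_S = 17.1 + 20.8 * cos(22)
= 36.39 mN/m

36.39


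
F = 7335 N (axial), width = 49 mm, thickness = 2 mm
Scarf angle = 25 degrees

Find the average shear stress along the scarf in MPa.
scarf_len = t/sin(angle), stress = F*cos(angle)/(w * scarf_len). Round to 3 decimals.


scarf_len = 2/sin(25 deg) = 4.7324
cos(25 deg) = 0.906308
stress = 7335*0.906308/(49*4.7324) = 28.668 MPa

28.668


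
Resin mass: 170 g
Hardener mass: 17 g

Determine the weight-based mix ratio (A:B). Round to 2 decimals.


Ratio = 170 / 17 = 10.00

10.00


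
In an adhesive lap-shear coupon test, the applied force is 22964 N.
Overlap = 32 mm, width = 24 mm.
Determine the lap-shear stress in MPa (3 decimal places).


stress = F / (overlap * width)
= 22964 / (32 * 24)
= 29.901 MPa

29.901


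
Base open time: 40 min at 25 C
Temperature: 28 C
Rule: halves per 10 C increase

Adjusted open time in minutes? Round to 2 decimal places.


Acceleration = 2^((28-25)/10) = 1.2311
Open time = 40 / 1.2311 = 32.49 min

32.49


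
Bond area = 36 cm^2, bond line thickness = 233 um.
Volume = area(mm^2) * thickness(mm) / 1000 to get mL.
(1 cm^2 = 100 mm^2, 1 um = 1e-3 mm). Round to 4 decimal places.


area_mm2 = 36 * 100 = 3600
blt_mm = 233 * 1e-3 = 0.233
vol_mm3 = 3600 * 0.233 = 838.8
vol_mL = 838.8 / 1000 = 0.8388 mL

0.8388


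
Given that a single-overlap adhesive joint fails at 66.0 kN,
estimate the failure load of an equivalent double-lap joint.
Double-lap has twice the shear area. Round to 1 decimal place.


Double-lap factor = 2
Expected load = 66.0 * 2 = 132.0 kN

132.0


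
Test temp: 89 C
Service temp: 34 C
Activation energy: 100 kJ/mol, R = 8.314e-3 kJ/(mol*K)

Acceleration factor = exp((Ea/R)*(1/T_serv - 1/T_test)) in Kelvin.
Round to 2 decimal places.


AF = exp((100/0.008314)*(1/307.15 - 1/362.15))
= 382.69

382.69


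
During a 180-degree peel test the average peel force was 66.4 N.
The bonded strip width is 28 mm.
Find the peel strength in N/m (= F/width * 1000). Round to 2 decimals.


Peel strength = F/width * 1000
= 66.4 / 28 * 1000
= 2371.43 N/m

2371.43


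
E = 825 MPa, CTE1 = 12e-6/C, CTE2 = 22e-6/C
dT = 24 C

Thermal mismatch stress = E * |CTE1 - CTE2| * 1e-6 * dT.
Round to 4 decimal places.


= 825 * 10e-6 * 24
= 0.1980 MPa

0.1980


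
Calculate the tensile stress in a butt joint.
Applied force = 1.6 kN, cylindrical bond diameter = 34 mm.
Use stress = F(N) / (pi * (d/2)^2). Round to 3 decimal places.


A = pi * 17.0^2 = 907.9203 mm^2
sigma = 1600.0 / 907.9203 = 1.762 MPa

1.762


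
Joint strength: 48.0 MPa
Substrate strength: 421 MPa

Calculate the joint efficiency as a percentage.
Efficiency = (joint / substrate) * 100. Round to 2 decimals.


Efficiency = (48.0 / 421) * 100 = 11.40%

11.40


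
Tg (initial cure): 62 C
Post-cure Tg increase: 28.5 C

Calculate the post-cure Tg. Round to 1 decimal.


Post-cure Tg = 62 + 28.5 = 90.5 C

90.5


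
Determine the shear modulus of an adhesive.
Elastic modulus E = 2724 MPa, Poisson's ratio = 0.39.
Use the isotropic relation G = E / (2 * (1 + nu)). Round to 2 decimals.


G = 2724 / (2*(1+0.39)) = 2724 / 2.78
= 979.86 MPa

979.86


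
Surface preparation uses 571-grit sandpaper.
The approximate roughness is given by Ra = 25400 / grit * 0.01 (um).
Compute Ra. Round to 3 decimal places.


Ra = 25400 / 571 * 0.01
= 254 / 571
= 0.445 um

0.445


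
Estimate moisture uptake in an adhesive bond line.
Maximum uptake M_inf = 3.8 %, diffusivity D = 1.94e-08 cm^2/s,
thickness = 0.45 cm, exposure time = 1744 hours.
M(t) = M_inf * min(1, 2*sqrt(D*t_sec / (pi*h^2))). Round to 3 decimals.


Convert time: 1744 h = 6278400 s
ratio = min(1, 2*sqrt(1.94e-08*6278400/(pi*0.45^2)))
= 0.875121
M(t) = 3.8 * 0.875121 = 3.325%

3.325


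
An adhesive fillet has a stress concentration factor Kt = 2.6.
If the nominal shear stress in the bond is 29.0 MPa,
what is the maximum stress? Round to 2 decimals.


Max stress = 29.0 * 2.6 = 75.40 MPa

75.40


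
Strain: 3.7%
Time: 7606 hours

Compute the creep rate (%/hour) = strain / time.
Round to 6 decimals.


Creep rate = 3.7 / 7606
= 0.000486 %/h

0.000486


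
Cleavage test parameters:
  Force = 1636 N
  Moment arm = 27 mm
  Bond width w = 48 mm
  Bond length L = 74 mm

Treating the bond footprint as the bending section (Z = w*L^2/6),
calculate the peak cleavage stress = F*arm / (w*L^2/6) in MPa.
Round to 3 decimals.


M = 1636 * 27 = 44172 N*mm
Z = 48 * 74^2 / 6 = 262848 / 6 mm^3
sigma = M / Z = 6 * 44172 / 262848 = 265032 / 262848
= 1.008 MPa

1.008


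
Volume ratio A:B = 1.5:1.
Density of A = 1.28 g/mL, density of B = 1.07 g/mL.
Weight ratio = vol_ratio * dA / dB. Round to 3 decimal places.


Wt ratio = 1.5 * 1.28 / 1.07
= 1.794

1.794


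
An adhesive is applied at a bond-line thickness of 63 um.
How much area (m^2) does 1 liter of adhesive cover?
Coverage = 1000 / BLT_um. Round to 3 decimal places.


Coverage = 1000 / 63 = 15.873 m^2

15.873


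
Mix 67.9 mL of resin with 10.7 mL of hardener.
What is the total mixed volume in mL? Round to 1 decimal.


Total = 67.9 + 10.7 = 78.6 mL

78.6
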